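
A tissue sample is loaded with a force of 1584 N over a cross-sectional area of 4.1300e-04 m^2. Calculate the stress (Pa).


stress = F / A
stress = 1584 / 4.1300e-04
stress = 3.8354e+06


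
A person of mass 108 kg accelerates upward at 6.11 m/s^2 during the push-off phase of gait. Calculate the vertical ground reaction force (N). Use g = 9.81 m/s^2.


GRF = m * (g + a)
GRF = 108 * (9.81 + 6.11)
GRF = 108 * 15.9200
GRF = 1719.3600


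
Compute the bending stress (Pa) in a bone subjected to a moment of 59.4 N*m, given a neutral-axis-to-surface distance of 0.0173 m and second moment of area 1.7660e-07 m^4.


sigma = M * c / I
sigma = 59.4 * 0.0173 / 1.7660e-07
M * c = 1.0276
sigma = 5.8189e+06


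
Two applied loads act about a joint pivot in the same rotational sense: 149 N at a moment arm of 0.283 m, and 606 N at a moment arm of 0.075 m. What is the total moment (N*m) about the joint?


M = F1 * d1 + F2 * d2
M = 149 * 0.283 + 606 * 0.075
M = 42.1670 + 45.4500
M = 87.6170


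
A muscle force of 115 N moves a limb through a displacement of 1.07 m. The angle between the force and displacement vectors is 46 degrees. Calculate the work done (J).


W = F * d * cos(theta)
theta = 46 deg = 0.8029 rad
cos(theta) = 0.6947
W = 115 * 1.07 * 0.6947
W = 85.4777


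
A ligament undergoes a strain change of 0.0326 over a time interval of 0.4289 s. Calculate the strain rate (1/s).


strain_rate = delta_strain / delta_t
strain_rate = 0.0326 / 0.4289
strain_rate = 0.0760


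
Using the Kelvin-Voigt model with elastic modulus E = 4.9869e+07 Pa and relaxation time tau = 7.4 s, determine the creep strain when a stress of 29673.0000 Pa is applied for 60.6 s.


epsilon(t) = (sigma/E) * (1 - exp(-t/tau))
sigma/E = 29673.0000 / 4.9869e+07 = 5.9502e-04
exp(-t/tau) = exp(-60.6 / 7.4) = 2.7764e-04
epsilon = 5.9502e-04 * (1 - 2.7764e-04)
epsilon = 5.9485e-04


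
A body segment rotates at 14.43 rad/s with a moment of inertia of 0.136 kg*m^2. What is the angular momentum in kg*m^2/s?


L = I * omega
L = 0.136 * 14.43
L = 1.9625


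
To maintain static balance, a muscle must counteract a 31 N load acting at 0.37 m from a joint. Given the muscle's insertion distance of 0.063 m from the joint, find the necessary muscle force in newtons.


F_muscle = W * d_load / d_muscle
F_muscle = 31 * 0.37 / 0.063
Numerator = 11.4700
F_muscle = 182.0635


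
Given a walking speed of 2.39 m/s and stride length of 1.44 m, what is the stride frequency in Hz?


f = v / stride_length
f = 2.39 / 1.44
f = 1.6597


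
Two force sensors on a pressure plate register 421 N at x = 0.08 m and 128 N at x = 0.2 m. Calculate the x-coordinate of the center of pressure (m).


COP_x = (F1*x1 + F2*x2) / (F1 + F2)
COP_x = (421*0.08 + 128*0.2) / (421 + 128)
Numerator = 59.2800
Denominator = 549
COP_x = 0.1080


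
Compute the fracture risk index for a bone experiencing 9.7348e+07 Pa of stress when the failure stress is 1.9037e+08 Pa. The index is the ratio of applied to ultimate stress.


FRI = applied / ultimate
FRI = 9.7348e+07 / 1.9037e+08
FRI = 0.5114


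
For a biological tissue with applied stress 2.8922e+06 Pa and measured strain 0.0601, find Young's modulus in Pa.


E = stress / strain
E = 2.8922e+06 / 0.0601
E = 4.8123e+07


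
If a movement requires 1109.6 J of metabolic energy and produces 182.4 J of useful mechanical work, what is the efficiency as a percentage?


eta = (W_mech / E_meta) * 100
eta = (182.4 / 1109.6) * 100
ratio = 0.1644
eta = 16.4384


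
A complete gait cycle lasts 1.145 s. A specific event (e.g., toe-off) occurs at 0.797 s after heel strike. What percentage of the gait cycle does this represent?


pct = (event_time / cycle_time) * 100
pct = (0.797 / 1.145) * 100
ratio = 0.6961
pct = 69.6070


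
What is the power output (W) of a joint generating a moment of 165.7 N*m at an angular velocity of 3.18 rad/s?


P = M * omega
P = 165.7 * 3.18
P = 526.9260


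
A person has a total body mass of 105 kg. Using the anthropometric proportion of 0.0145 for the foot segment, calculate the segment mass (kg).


m_segment = body_mass * fraction
m_segment = 105 * 0.0145
m_segment = 1.5225


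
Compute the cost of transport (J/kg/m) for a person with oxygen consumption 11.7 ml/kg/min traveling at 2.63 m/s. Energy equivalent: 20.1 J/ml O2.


Power per kg = VO2 * 20.1 / 60
Power per kg = 11.7 * 20.1 / 60 = 3.9195 W/kg
Cost = power_per_kg / speed
Cost = 3.9195 / 2.63
Cost = 1.4903


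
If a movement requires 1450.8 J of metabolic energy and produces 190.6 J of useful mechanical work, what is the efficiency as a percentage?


eta = (W_mech / E_meta) * 100
eta = (190.6 / 1450.8) * 100
ratio = 0.1314
eta = 13.1376


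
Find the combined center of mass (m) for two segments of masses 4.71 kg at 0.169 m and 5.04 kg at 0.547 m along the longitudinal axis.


COM = (m1*x1 + m2*x2) / (m1 + m2)
COM = (4.71*0.169 + 5.04*0.547) / (4.71 + 5.04)
Numerator = 3.5529
Denominator = 9.7500
COM = 0.3644


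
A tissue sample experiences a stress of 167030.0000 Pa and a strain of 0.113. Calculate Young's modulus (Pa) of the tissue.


E = stress / strain
E = 167030.0000 / 0.113
E = 1.4781e+06


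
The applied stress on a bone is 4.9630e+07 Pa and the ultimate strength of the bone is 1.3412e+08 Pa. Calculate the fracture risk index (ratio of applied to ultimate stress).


FRI = applied / ultimate
FRI = 4.9630e+07 / 1.3412e+08
FRI = 0.3700


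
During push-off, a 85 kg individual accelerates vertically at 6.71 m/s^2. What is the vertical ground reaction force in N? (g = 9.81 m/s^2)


GRF = m * (g + a)
GRF = 85 * (9.81 + 6.71)
GRF = 85 * 16.5200
GRF = 1404.2000


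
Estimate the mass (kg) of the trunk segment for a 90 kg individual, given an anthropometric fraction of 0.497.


m_segment = body_mass * fraction
m_segment = 90 * 0.497
m_segment = 44.7300


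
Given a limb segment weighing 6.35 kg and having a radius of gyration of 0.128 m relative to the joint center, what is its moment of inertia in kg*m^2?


I = m * k^2
I = 6.35 * 0.128^2
k^2 = 0.0164
I = 0.1040


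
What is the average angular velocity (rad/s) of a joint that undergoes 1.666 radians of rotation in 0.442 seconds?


omega = delta_theta / delta_t
omega = 1.666 / 0.442
omega = 3.7692


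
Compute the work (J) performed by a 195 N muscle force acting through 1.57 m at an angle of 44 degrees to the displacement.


W = F * d * cos(theta)
theta = 44 deg = 0.7679 rad
cos(theta) = 0.7193
W = 195 * 1.57 * 0.7193
W = 220.2259


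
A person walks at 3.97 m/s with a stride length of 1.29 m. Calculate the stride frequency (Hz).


f = v / stride_length
f = 3.97 / 1.29
f = 3.0775


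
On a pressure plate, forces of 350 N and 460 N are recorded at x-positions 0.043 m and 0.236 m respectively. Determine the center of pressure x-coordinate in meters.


COP_x = (F1*x1 + F2*x2) / (F1 + F2)
COP_x = (350*0.043 + 460*0.236) / (350 + 460)
Numerator = 123.6100
Denominator = 810
COP_x = 0.1526


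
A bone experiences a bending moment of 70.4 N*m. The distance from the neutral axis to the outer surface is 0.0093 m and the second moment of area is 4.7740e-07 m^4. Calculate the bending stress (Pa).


sigma = M * c / I
sigma = 70.4 * 0.0093 / 4.7740e-07
M * c = 0.6547
sigma = 1.3714e+06


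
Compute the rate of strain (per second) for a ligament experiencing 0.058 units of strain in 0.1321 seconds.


strain_rate = delta_strain / delta_t
strain_rate = 0.058 / 0.1321
strain_rate = 0.4391


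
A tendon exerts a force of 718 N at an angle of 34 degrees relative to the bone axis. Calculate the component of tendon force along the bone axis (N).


F_eff = F_tendon * cos(theta)
theta = 34 deg = 0.5934 rad
cos(theta) = 0.8290
F_eff = 718 * 0.8290
F_eff = 595.2490


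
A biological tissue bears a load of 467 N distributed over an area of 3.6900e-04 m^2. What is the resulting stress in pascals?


stress = F / A
stress = 467 / 3.6900e-04
stress = 1.2656e+06


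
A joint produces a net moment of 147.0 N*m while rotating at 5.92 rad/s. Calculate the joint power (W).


P = M * omega
P = 147.0 * 5.92
P = 870.2400


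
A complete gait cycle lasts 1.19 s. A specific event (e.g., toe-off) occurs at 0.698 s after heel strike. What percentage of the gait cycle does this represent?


pct = (event_time / cycle_time) * 100
pct = (0.698 / 1.19) * 100
ratio = 0.5866
pct = 58.6555


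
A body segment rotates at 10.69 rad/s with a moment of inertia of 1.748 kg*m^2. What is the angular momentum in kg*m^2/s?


L = I * omega
L = 1.748 * 10.69
L = 18.6861


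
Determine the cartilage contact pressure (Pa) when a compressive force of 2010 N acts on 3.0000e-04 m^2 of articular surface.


P = F / A
P = 2010 / 3.0000e-04
P = 6.7000e+06


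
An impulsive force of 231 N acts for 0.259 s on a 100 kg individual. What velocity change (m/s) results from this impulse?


J = F * dt = 231 * 0.259 = 59.8290 N*s
delta_v = J / m
delta_v = 59.8290 / 100
delta_v = 0.5983


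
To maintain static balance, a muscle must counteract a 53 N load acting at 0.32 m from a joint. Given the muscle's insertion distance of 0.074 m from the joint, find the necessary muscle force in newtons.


F_muscle = W * d_load / d_muscle
F_muscle = 53 * 0.32 / 0.074
Numerator = 16.9600
F_muscle = 229.1892


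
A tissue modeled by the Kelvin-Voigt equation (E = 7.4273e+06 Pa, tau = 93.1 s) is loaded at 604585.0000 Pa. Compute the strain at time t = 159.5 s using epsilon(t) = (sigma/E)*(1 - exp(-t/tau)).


epsilon(t) = (sigma/E) * (1 - exp(-t/tau))
sigma/E = 604585.0000 / 7.4273e+06 = 0.0814
exp(-t/tau) = exp(-159.5 / 93.1) = 0.1803
epsilon = 0.0814 * (1 - 0.1803)
epsilon = 0.0667


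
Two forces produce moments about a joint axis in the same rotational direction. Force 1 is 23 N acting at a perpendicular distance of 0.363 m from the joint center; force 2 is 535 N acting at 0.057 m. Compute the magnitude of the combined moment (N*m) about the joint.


M = F1 * d1 + F2 * d2
M = 23 * 0.363 + 535 * 0.057
M = 8.3490 + 30.4950
M = 38.8440


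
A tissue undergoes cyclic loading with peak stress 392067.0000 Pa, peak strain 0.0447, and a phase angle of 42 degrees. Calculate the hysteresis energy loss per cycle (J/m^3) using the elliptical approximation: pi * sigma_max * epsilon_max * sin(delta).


E_loss = pi * sigma_max * epsilon_max * sin(delta)
delta = 42 deg = 0.7330 rad
sin(delta) = 0.6691
E_loss = pi * 392067.0000 * 0.0447 * 0.6691
E_loss = 36840.7600


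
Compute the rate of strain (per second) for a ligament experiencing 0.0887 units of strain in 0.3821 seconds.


strain_rate = delta_strain / delta_t
strain_rate = 0.0887 / 0.3821
strain_rate = 0.2321


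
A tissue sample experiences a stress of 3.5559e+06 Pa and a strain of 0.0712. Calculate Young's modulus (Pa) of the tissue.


E = stress / strain
E = 3.5559e+06 / 0.0712
E = 4.9942e+07


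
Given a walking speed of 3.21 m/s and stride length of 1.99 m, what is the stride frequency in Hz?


f = v / stride_length
f = 3.21 / 1.99
f = 1.6131


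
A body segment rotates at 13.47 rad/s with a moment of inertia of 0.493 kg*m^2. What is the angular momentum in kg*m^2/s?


L = I * omega
L = 0.493 * 13.47
L = 6.6407


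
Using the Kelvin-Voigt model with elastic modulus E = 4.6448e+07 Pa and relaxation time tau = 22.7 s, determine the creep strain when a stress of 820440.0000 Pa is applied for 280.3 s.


epsilon(t) = (sigma/E) * (1 - exp(-t/tau))
sigma/E = 820440.0000 / 4.6448e+07 = 0.0177
exp(-t/tau) = exp(-280.3 / 22.7) = 4.3383e-06
epsilon = 0.0177 * (1 - 4.3383e-06)
epsilon = 0.0177


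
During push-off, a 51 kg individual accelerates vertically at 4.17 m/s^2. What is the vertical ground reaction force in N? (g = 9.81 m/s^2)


GRF = m * (g + a)
GRF = 51 * (9.81 + 4.17)
GRF = 51 * 13.9800
GRF = 712.9800


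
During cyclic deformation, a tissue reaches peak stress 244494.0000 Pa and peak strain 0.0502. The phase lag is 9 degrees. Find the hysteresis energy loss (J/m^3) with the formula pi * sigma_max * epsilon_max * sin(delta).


E_loss = pi * sigma_max * epsilon_max * sin(delta)
delta = 9 deg = 0.1571 rad
sin(delta) = 0.1564
E_loss = pi * 244494.0000 * 0.0502 * 0.1564
E_loss = 6031.9014


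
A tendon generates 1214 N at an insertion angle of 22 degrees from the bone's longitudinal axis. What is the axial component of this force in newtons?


F_eff = F_tendon * cos(theta)
theta = 22 deg = 0.3840 rad
cos(theta) = 0.9272
F_eff = 1214 * 0.9272
F_eff = 1125.6012


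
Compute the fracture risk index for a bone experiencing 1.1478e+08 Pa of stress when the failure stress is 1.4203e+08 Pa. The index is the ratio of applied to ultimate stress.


FRI = applied / ultimate
FRI = 1.1478e+08 / 1.4203e+08
FRI = 0.8081


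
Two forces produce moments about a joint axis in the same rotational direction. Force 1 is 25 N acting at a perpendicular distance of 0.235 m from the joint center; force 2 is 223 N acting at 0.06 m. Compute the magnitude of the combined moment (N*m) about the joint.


M = F1 * d1 + F2 * d2
M = 25 * 0.235 + 223 * 0.06
M = 5.8750 + 13.3800
M = 19.2550


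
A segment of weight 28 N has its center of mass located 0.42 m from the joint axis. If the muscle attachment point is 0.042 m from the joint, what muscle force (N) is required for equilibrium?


F_muscle = W * d_load / d_muscle
F_muscle = 28 * 0.42 / 0.042
Numerator = 11.7600
F_muscle = 280.0000


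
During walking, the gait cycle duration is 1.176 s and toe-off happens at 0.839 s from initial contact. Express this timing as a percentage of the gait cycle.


pct = (event_time / cycle_time) * 100
pct = (0.839 / 1.176) * 100
ratio = 0.7134
pct = 71.3435


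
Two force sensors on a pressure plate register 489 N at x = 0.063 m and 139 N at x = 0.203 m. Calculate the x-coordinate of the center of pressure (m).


COP_x = (F1*x1 + F2*x2) / (F1 + F2)
COP_x = (489*0.063 + 139*0.203) / (489 + 139)
Numerator = 59.0240
Denominator = 628
COP_x = 0.0940


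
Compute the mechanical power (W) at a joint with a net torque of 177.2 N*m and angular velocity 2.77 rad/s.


P = M * omega
P = 177.2 * 2.77
P = 490.8440


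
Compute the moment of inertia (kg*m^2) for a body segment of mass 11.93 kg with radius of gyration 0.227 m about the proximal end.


I = m * k^2
I = 11.93 * 0.227^2
k^2 = 0.0515
I = 0.6147


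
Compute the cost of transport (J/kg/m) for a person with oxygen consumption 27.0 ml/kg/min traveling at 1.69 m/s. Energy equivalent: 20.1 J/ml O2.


Power per kg = VO2 * 20.1 / 60
Power per kg = 27.0 * 20.1 / 60 = 9.0450 W/kg
Cost = power_per_kg / speed
Cost = 9.0450 / 1.69
Cost = 5.3521


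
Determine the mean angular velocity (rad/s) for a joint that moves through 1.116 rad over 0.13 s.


omega = delta_theta / delta_t
omega = 1.116 / 0.13
omega = 8.5846


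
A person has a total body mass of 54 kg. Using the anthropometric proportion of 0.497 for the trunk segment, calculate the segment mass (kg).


m_segment = body_mass * fraction
m_segment = 54 * 0.497
m_segment = 26.8380


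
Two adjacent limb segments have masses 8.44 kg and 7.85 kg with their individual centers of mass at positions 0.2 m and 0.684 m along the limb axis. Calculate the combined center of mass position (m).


COM = (m1*x1 + m2*x2) / (m1 + m2)
COM = (8.44*0.2 + 7.85*0.684) / (8.44 + 7.85)
Numerator = 7.0574
Denominator = 16.2900
COM = 0.4332


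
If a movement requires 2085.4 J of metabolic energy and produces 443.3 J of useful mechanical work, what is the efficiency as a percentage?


eta = (W_mech / E_meta) * 100
eta = (443.3 / 2085.4) * 100
ratio = 0.2126
eta = 21.2573


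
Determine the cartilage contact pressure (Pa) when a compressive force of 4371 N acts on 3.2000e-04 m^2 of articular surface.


P = F / A
P = 4371 / 3.2000e-04
P = 1.3659e+07


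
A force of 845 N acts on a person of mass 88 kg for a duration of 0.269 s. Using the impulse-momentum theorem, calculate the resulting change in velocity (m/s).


J = F * dt = 845 * 0.269 = 227.3050 N*s
delta_v = J / m
delta_v = 227.3050 / 88
delta_v = 2.5830


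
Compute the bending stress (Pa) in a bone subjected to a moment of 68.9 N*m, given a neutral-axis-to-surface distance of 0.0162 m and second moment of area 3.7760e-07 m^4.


sigma = M * c / I
sigma = 68.9 * 0.0162 / 3.7760e-07
M * c = 1.1162
sigma = 2.9560e+06


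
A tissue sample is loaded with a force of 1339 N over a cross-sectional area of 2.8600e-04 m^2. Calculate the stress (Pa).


stress = F / A
stress = 1339 / 2.8600e-04
stress = 4.6818e+06


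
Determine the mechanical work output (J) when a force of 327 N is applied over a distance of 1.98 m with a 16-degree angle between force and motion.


W = F * d * cos(theta)
theta = 16 deg = 0.2793 rad
cos(theta) = 0.9613
W = 327 * 1.98 * 0.9613
W = 622.3785


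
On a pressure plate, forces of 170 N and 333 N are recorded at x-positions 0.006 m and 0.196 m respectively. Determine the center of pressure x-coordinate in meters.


COP_x = (F1*x1 + F2*x2) / (F1 + F2)
COP_x = (170*0.006 + 333*0.196) / (170 + 333)
Numerator = 66.2880
Denominator = 503
COP_x = 0.1318


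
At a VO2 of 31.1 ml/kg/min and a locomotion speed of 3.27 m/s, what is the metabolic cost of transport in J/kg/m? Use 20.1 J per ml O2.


Power per kg = VO2 * 20.1 / 60
Power per kg = 31.1 * 20.1 / 60 = 10.4185 W/kg
Cost = power_per_kg / speed
Cost = 10.4185 / 3.27
Cost = 3.1861


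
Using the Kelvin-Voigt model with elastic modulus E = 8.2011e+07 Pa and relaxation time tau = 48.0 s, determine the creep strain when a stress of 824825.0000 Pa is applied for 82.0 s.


epsilon(t) = (sigma/E) * (1 - exp(-t/tau))
sigma/E = 824825.0000 / 8.2011e+07 = 0.0101
exp(-t/tau) = exp(-82.0 / 48.0) = 0.1812
epsilon = 0.0101 * (1 - 0.1812)
epsilon = 0.0082


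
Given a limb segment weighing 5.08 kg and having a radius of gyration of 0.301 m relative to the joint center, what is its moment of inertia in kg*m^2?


I = m * k^2
I = 5.08 * 0.301^2
k^2 = 0.0906
I = 0.4603


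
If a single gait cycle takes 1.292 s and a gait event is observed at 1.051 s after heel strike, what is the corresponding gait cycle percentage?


pct = (event_time / cycle_time) * 100
pct = (1.051 / 1.292) * 100
ratio = 0.8135
pct = 81.3467


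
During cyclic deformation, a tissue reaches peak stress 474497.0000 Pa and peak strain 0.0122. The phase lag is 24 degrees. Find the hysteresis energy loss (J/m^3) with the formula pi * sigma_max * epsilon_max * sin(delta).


E_loss = pi * sigma_max * epsilon_max * sin(delta)
delta = 24 deg = 0.4189 rad
sin(delta) = 0.4067
E_loss = pi * 474497.0000 * 0.0122 * 0.4067
E_loss = 7397.0146


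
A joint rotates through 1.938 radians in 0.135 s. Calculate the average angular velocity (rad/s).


omega = delta_theta / delta_t
omega = 1.938 / 0.135
omega = 14.3556


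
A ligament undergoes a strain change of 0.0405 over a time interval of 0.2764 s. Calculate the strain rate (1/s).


strain_rate = delta_strain / delta_t
strain_rate = 0.0405 / 0.2764
strain_rate = 0.1465


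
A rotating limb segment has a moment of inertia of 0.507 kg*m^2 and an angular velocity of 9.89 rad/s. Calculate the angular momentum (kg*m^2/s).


L = I * omega
L = 0.507 * 9.89
L = 5.0142


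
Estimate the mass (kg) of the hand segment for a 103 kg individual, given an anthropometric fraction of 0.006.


m_segment = body_mass * fraction
m_segment = 103 * 0.006
m_segment = 0.6180


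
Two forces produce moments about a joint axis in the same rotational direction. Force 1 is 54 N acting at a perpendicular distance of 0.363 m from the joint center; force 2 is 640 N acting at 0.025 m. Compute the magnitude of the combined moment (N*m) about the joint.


M = F1 * d1 + F2 * d2
M = 54 * 0.363 + 640 * 0.025
M = 19.6020 + 16.0000
M = 35.6020


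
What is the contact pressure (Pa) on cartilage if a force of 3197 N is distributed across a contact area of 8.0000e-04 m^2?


P = F / A
P = 3197 / 8.0000e-04
P = 3.9962e+06


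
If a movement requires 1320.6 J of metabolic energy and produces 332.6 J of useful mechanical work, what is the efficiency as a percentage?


eta = (W_mech / E_meta) * 100
eta = (332.6 / 1320.6) * 100
ratio = 0.2519
eta = 25.1855


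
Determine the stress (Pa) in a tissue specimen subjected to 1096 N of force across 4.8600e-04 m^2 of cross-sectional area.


stress = F / A
stress = 1096 / 4.8600e-04
stress = 2.2551e+06


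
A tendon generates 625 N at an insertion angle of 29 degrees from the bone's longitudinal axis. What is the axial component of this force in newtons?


F_eff = F_tendon * cos(theta)
theta = 29 deg = 0.5061 rad
cos(theta) = 0.8746
F_eff = 625 * 0.8746
F_eff = 546.6373


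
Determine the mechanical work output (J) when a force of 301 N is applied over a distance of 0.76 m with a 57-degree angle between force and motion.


W = F * d * cos(theta)
theta = 57 deg = 0.9948 rad
cos(theta) = 0.5446
W = 301 * 0.76 * 0.5446
W = 124.5916


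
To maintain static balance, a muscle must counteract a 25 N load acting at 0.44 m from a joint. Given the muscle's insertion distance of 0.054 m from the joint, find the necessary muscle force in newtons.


F_muscle = W * d_load / d_muscle
F_muscle = 25 * 0.44 / 0.054
Numerator = 11.0000
F_muscle = 203.7037


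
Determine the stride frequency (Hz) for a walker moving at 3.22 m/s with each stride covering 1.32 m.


f = v / stride_length
f = 3.22 / 1.32
f = 2.4394


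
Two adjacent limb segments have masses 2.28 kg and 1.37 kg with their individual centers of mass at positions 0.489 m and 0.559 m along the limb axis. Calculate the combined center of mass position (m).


COM = (m1*x1 + m2*x2) / (m1 + m2)
COM = (2.28*0.489 + 1.37*0.559) / (2.28 + 1.37)
Numerator = 1.8807
Denominator = 3.6500
COM = 0.5153


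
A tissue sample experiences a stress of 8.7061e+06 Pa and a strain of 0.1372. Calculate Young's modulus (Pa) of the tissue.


E = stress / strain
E = 8.7061e+06 / 0.1372
E = 6.3456e+07


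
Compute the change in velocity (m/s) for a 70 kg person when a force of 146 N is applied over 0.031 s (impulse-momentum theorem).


J = F * dt = 146 * 0.031 = 4.5260 N*s
delta_v = J / m
delta_v = 4.5260 / 70
delta_v = 0.0647


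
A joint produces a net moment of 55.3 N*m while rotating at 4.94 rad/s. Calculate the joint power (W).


P = M * omega
P = 55.3 * 4.94
P = 273.1820


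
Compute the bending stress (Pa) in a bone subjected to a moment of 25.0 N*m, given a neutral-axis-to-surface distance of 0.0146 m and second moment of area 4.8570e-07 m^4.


sigma = M * c / I
sigma = 25.0 * 0.0146 / 4.8570e-07
M * c = 0.3650
sigma = 751492.6910


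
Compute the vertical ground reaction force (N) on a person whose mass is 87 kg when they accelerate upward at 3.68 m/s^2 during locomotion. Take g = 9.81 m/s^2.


GRF = m * (g + a)
GRF = 87 * (9.81 + 3.68)
GRF = 87 * 13.4900
GRF = 1173.6300


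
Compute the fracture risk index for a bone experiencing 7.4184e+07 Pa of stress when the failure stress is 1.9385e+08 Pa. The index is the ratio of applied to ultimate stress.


FRI = applied / ultimate
FRI = 7.4184e+07 / 1.9385e+08
FRI = 0.3827


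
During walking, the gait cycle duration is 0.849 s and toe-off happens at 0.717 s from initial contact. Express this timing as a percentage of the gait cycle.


pct = (event_time / cycle_time) * 100
pct = (0.717 / 0.849) * 100
ratio = 0.8445
pct = 84.4523


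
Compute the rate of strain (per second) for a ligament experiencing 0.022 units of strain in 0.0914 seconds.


strain_rate = delta_strain / delta_t
strain_rate = 0.022 / 0.0914
strain_rate = 0.2407


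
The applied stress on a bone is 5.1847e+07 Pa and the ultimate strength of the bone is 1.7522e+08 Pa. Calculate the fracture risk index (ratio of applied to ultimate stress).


FRI = applied / ultimate
FRI = 5.1847e+07 / 1.7522e+08
FRI = 0.2959


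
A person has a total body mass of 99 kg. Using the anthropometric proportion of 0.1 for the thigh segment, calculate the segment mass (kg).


m_segment = body_mass * fraction
m_segment = 99 * 0.1
m_segment = 9.9000


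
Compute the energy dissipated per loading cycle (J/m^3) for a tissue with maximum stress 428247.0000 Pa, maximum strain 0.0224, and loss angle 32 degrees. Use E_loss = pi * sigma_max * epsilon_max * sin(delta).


E_loss = pi * sigma_max * epsilon_max * sin(delta)
delta = 32 deg = 0.5585 rad
sin(delta) = 0.5299
E_loss = pi * 428247.0000 * 0.0224 * 0.5299
E_loss = 15969.8901


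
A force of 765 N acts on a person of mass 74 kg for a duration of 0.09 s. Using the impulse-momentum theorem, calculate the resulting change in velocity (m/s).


J = F * dt = 765 * 0.09 = 68.8500 N*s
delta_v = J / m
delta_v = 68.8500 / 74
delta_v = 0.9304


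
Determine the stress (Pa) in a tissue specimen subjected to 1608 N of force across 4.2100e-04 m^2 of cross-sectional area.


stress = F / A
stress = 1608 / 4.2100e-04
stress = 3.8195e+06


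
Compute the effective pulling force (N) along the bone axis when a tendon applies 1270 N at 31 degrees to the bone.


F_eff = F_tendon * cos(theta)
theta = 31 deg = 0.5411 rad
cos(theta) = 0.8572
F_eff = 1270 * 0.8572
F_eff = 1088.6025


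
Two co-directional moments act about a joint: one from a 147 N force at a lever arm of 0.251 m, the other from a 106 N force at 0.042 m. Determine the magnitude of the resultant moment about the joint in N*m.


M = F1 * d1 + F2 * d2
M = 147 * 0.251 + 106 * 0.042
M = 36.8970 + 4.4520
M = 41.3490


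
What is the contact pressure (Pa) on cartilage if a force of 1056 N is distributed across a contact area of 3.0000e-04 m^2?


P = F / A
P = 1056 / 3.0000e-04
P = 3.5200e+06


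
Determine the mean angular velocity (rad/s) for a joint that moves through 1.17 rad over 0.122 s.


omega = delta_theta / delta_t
omega = 1.17 / 0.122
omega = 9.5902


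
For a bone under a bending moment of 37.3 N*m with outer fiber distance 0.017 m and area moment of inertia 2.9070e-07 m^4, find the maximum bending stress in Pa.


sigma = M * c / I
sigma = 37.3 * 0.017 / 2.9070e-07
M * c = 0.6341
sigma = 2.1813e+06


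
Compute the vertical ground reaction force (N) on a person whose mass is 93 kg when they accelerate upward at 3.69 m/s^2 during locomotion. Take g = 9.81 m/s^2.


GRF = m * (g + a)
GRF = 93 * (9.81 + 3.69)
GRF = 93 * 13.5000
GRF = 1255.5000


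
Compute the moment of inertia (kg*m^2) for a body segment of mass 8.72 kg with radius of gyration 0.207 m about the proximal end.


I = m * k^2
I = 8.72 * 0.207^2
k^2 = 0.0428
I = 0.3736


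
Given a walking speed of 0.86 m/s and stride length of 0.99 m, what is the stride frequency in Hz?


f = v / stride_length
f = 0.86 / 0.99
f = 0.8687


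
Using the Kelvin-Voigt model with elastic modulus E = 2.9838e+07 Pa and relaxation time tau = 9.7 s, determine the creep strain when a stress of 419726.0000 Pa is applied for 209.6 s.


epsilon(t) = (sigma/E) * (1 - exp(-t/tau))
sigma/E = 419726.0000 / 2.9838e+07 = 0.0141
exp(-t/tau) = exp(-209.6 / 9.7) = 4.1272e-10
epsilon = 0.0141 * (1 - 4.1272e-10)
epsilon = 0.0141


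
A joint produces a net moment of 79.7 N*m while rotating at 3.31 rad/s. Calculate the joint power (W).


P = M * omega
P = 79.7 * 3.31
P = 263.8070


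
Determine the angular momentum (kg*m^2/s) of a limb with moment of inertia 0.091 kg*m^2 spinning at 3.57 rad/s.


L = I * omega
L = 0.091 * 3.57
L = 0.3249


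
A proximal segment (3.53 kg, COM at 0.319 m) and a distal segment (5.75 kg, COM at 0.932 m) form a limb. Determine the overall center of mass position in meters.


COM = (m1*x1 + m2*x2) / (m1 + m2)
COM = (3.53*0.319 + 5.75*0.932) / (3.53 + 5.75)
Numerator = 6.4851
Denominator = 9.2800
COM = 0.6988


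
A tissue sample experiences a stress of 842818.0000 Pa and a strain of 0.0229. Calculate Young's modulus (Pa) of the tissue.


E = stress / strain
E = 842818.0000 / 0.0229
E = 3.6804e+07


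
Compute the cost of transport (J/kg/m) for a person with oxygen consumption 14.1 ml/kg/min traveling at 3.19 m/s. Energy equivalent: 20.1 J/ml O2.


Power per kg = VO2 * 20.1 / 60
Power per kg = 14.1 * 20.1 / 60 = 4.7235 W/kg
Cost = power_per_kg / speed
Cost = 4.7235 / 3.19
Cost = 1.4807


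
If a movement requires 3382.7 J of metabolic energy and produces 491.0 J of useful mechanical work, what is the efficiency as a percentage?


eta = (W_mech / E_meta) * 100
eta = (491.0 / 3382.7) * 100
ratio = 0.1452
eta = 14.5150


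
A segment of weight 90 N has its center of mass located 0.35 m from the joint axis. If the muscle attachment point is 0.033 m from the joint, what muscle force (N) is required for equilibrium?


F_muscle = W * d_load / d_muscle
F_muscle = 90 * 0.35 / 0.033
Numerator = 31.5000
F_muscle = 954.5455


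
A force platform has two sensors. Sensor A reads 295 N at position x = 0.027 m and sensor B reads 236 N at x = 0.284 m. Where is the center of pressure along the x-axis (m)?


COP_x = (F1*x1 + F2*x2) / (F1 + F2)
COP_x = (295*0.027 + 236*0.284) / (295 + 236)
Numerator = 74.9890
Denominator = 531
COP_x = 0.1412


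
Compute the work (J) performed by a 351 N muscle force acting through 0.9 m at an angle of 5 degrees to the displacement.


W = F * d * cos(theta)
theta = 5 deg = 0.0873 rad
cos(theta) = 0.9962
W = 351 * 0.9 * 0.9962
W = 314.6979


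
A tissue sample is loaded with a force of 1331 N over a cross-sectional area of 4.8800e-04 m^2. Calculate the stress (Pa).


stress = F / A
stress = 1331 / 4.8800e-04
stress = 2.7275e+06


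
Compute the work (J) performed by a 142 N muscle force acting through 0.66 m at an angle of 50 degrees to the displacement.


W = F * d * cos(theta)
theta = 50 deg = 0.8727 rad
cos(theta) = 0.6428
W = 142 * 0.66 * 0.6428
W = 60.2421


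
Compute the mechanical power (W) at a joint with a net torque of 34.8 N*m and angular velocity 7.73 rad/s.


P = M * omega
P = 34.8 * 7.73
P = 269.0040


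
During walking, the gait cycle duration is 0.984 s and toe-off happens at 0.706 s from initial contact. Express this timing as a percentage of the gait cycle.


pct = (event_time / cycle_time) * 100
pct = (0.706 / 0.984) * 100
ratio = 0.7175
pct = 71.7480


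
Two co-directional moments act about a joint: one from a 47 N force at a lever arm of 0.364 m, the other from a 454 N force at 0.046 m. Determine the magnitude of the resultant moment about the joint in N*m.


M = F1 * d1 + F2 * d2
M = 47 * 0.364 + 454 * 0.046
M = 17.1080 + 20.8840
M = 37.9920


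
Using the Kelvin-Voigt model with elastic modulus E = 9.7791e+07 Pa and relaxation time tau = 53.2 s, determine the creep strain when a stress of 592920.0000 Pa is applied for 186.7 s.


epsilon(t) = (sigma/E) * (1 - exp(-t/tau))
sigma/E = 592920.0000 / 9.7791e+07 = 0.0061
exp(-t/tau) = exp(-186.7 / 53.2) = 0.0299
epsilon = 0.0061 * (1 - 0.0299)
epsilon = 0.0059


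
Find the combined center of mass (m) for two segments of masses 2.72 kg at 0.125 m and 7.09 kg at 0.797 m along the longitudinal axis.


COM = (m1*x1 + m2*x2) / (m1 + m2)
COM = (2.72*0.125 + 7.09*0.797) / (2.72 + 7.09)
Numerator = 5.9907
Denominator = 9.8100
COM = 0.6107


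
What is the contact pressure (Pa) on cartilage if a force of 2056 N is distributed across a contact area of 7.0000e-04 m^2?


P = F / A
P = 2056 / 7.0000e-04
P = 2.9371e+06


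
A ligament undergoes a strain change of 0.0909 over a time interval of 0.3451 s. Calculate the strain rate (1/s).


strain_rate = delta_strain / delta_t
strain_rate = 0.0909 / 0.3451
strain_rate = 0.2634


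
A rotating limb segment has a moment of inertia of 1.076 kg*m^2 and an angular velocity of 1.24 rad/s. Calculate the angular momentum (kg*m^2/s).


L = I * omega
L = 1.076 * 1.24
L = 1.3342


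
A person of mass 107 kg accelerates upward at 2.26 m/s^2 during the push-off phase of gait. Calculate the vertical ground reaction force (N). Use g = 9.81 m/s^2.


GRF = m * (g + a)
GRF = 107 * (9.81 + 2.26)
GRF = 107 * 12.0700
GRF = 1291.4900


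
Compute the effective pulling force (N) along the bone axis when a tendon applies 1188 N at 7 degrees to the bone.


F_eff = F_tendon * cos(theta)
theta = 7 deg = 0.1222 rad
cos(theta) = 0.9925
F_eff = 1188 * 0.9925
F_eff = 1179.1448


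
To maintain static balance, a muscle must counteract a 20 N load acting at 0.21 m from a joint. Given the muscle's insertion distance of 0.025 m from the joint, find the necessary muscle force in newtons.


F_muscle = W * d_load / d_muscle
F_muscle = 20 * 0.21 / 0.025
Numerator = 4.2000
F_muscle = 168.0000


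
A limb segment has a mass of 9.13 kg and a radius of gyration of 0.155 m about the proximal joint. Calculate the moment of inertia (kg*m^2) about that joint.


I = m * k^2
I = 9.13 * 0.155^2
k^2 = 0.0240
I = 0.2193


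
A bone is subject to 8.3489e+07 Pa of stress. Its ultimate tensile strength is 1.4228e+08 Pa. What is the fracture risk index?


FRI = applied / ultimate
FRI = 8.3489e+07 / 1.4228e+08
FRI = 0.5868


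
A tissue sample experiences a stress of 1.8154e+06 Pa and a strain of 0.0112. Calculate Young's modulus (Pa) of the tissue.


E = stress / strain
E = 1.8154e+06 / 0.0112
E = 1.6209e+08


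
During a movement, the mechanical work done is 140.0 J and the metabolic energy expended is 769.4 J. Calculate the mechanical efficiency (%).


eta = (W_mech / E_meta) * 100
eta = (140.0 / 769.4) * 100
ratio = 0.1820
eta = 18.1960


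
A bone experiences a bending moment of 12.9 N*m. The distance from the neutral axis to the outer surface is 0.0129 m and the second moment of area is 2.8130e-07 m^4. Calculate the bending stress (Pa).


sigma = M * c / I
sigma = 12.9 * 0.0129 / 2.8130e-07
M * c = 0.1664
sigma = 591574.8311


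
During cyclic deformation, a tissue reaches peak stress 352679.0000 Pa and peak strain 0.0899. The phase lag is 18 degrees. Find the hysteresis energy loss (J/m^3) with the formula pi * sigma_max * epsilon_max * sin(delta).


E_loss = pi * sigma_max * epsilon_max * sin(delta)
delta = 18 deg = 0.3142 rad
sin(delta) = 0.3090
E_loss = pi * 352679.0000 * 0.0899 * 0.3090
E_loss = 30780.2065


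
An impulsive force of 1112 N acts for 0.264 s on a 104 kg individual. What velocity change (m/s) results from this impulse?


J = F * dt = 1112 * 0.264 = 293.5680 N*s
delta_v = J / m
delta_v = 293.5680 / 104
delta_v = 2.8228


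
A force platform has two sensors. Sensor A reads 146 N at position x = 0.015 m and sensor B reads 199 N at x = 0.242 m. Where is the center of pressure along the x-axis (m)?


COP_x = (F1*x1 + F2*x2) / (F1 + F2)
COP_x = (146*0.015 + 199*0.242) / (146 + 199)
Numerator = 50.3480
Denominator = 345
COP_x = 0.1459


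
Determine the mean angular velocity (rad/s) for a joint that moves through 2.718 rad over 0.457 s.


omega = delta_theta / delta_t
omega = 2.718 / 0.457
omega = 5.9475


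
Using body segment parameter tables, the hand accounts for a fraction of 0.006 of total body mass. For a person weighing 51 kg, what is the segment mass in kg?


m_segment = body_mass * fraction
m_segment = 51 * 0.006
m_segment = 0.3060


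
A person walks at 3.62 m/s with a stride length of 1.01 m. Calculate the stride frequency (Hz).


f = v / stride_length
f = 3.62 / 1.01
f = 3.5842


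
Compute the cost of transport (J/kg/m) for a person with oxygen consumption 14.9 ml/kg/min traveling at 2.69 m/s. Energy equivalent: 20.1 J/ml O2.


Power per kg = VO2 * 20.1 / 60
Power per kg = 14.9 * 20.1 / 60 = 4.9915 W/kg
Cost = power_per_kg / speed
Cost = 4.9915 / 2.69
Cost = 1.8556


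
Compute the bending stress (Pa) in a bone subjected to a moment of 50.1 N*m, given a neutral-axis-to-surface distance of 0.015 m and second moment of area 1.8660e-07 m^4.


sigma = M * c / I
sigma = 50.1 * 0.015 / 1.8660e-07
M * c = 0.7515
sigma = 4.0273e+06


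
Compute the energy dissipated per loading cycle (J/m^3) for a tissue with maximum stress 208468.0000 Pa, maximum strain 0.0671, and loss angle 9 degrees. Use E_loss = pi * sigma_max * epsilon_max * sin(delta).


E_loss = pi * sigma_max * epsilon_max * sin(delta)
delta = 9 deg = 0.1571 rad
sin(delta) = 0.1564
E_loss = pi * 208468.0000 * 0.0671 * 0.1564
E_loss = 6874.5494


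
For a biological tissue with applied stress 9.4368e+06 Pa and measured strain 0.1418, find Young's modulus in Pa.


E = stress / strain
E = 9.4368e+06 / 0.1418
E = 6.6550e+07


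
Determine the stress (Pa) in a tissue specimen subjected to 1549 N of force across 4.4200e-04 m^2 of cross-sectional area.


stress = F / A
stress = 1549 / 4.4200e-04
stress = 3.5045e+06


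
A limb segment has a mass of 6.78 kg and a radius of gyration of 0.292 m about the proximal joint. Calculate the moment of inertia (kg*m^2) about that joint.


I = m * k^2
I = 6.78 * 0.292^2
k^2 = 0.0853
I = 0.5781


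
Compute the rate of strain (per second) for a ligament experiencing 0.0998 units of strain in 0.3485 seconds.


strain_rate = delta_strain / delta_t
strain_rate = 0.0998 / 0.3485
strain_rate = 0.2864


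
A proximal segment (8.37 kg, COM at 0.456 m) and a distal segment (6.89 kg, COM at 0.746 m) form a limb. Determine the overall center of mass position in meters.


COM = (m1*x1 + m2*x2) / (m1 + m2)
COM = (8.37*0.456 + 6.89*0.746) / (8.37 + 6.89)
Numerator = 8.9567
Denominator = 15.2600
COM = 0.5869


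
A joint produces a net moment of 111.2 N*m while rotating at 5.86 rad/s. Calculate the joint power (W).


P = M * omega
P = 111.2 * 5.86
P = 651.6320


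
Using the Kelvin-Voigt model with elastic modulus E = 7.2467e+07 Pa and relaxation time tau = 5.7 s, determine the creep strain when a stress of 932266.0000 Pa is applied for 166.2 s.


epsilon(t) = (sigma/E) * (1 - exp(-t/tau))
sigma/E = 932266.0000 / 7.2467e+07 = 0.0129
exp(-t/tau) = exp(-166.2 / 5.7) = 2.1721e-13
epsilon = 0.0129 * (1 - 2.1721e-13)
epsilon = 0.0129


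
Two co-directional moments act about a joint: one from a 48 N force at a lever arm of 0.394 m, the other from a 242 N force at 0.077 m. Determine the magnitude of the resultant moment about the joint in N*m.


M = F1 * d1 + F2 * d2
M = 48 * 0.394 + 242 * 0.077
M = 18.9120 + 18.6340
M = 37.5460


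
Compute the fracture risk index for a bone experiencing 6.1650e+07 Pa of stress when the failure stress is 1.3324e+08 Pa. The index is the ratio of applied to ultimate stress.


FRI = applied / ultimate
FRI = 6.1650e+07 / 1.3324e+08
FRI = 0.4627


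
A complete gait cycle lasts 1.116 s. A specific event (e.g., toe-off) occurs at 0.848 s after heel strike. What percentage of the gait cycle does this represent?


pct = (event_time / cycle_time) * 100
pct = (0.848 / 1.116) * 100
ratio = 0.7599
pct = 75.9857


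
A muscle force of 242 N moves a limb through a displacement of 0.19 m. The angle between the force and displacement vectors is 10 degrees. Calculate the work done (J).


W = F * d * cos(theta)
theta = 10 deg = 0.1745 rad
cos(theta) = 0.9848
W = 242 * 0.19 * 0.9848
W = 45.2815


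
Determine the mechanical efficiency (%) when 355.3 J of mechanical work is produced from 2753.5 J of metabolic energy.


eta = (W_mech / E_meta) * 100
eta = (355.3 / 2753.5) * 100
ratio = 0.1290
eta = 12.9036


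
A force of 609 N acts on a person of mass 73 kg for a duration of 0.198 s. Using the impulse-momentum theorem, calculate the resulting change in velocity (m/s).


J = F * dt = 609 * 0.198 = 120.5820 N*s
delta_v = J / m
delta_v = 120.5820 / 73
delta_v = 1.6518


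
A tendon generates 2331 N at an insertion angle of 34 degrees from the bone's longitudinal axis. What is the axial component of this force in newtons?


F_eff = F_tendon * cos(theta)
theta = 34 deg = 0.5934 rad
cos(theta) = 0.8290
F_eff = 2331 * 0.8290
F_eff = 1932.4866
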